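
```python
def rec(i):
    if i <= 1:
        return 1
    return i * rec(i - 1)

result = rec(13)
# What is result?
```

rec(13) = 13 * 12 * 11 * 10 * 9 * 8 * 7 * 6 * 5 * 4 * 3 * 2 * 1 = 6227020800

Answer: 6227020800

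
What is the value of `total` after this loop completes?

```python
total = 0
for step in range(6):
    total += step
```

Sum of 0 to 5 = 15
`total` takes the values: 0 → 1 → 3 → 6 → 10 → 15

Answer: 15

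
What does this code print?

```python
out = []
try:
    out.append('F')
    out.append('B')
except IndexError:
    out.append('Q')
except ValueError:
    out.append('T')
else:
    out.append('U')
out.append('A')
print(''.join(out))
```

Execution trace: 'F' (try body) → 'B' (try body, no exception) → 'U' (else) → 'A' (after the try/except). Output: FBUA

Answer: FBUA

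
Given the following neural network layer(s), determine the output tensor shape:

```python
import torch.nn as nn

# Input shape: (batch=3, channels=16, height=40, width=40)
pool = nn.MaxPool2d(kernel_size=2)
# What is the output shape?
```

Input: (3, 16, 40, 40) -> Output: (3, 16, 20, 20)

Answer: (3, 16, 20, 20)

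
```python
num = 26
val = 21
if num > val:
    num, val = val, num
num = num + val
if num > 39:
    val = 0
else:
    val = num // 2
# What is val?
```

Trace:
`num = 26` → num = 26
`val = 21` → val = 21
`if num > val: ...` → num > val is True → num = 21; val = 26
`num = num + val` → num = 47
`if num > 39: ...` → num > 39 is True → val = 0
So val = 0

Answer: 0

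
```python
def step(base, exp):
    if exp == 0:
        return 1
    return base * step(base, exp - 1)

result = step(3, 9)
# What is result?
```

step(3, 9) = 3 * 3 * 3 * 3 * 3 * 3 * 3 * 3 * 3 = 19683

Answer: 19683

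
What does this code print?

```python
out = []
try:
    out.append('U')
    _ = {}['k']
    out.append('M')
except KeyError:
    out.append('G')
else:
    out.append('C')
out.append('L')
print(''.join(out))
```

Execution trace: 'U' (try body) → 'G' (except KeyError) → 'L' (after the try/except). Output: UGL

Answer: UGL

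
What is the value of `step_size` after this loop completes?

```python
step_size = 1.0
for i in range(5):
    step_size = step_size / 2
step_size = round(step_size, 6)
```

Halving LR 5 times: 1 / 2^5
`step_size` takes the values: 1.0 → 0.5 → 0.25 → 0.125 → 0.0625 → 0.03125

Answer: 0.03125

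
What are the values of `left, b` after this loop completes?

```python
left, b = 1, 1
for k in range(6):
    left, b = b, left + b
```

Fibonacci: after 6 iterations
`left, b` takes the values: (1, 1) → (1, 2) → (2, 3) → (3, 5) → (5, 8) → (8, 13) → (13, 21)

Answer: 13, 21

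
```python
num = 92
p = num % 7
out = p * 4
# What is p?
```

Trace:
`num = 92` → num = 92
`p = num % 7` → p = 1
`out = p * 4` → out = 4
So p = 1

Answer: 1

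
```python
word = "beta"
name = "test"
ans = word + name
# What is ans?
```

Trace:
`word = "beta"` → word = 'beta'
`name = "test"` → name = 'test'
`ans = word + name` → ans = 'betatest'
So ans = 'betatest'

Answer: 'betatest'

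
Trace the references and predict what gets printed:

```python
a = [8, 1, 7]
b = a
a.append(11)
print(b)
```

Key concept: basic list aliasing.
Step by step:
`a = [8, 1, 7]` → a = [8, 1, 7]
`b = a` → b = [8, 1, 7] (same object as a)
`a.append(11)` → a = [8, 1, 7, 11] (same object as b); b = [8, 1, 7, 11] (same object as a)
`print(b)` → prints [8, 1, 7, 11]

Answer: [8, 1, 7, 11]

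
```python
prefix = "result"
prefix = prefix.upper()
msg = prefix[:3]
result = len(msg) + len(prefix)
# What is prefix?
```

Trace:
`prefix = "result"` → prefix = 'result'
`prefix = prefix.upper()` → prefix = 'RESULT'
`msg = prefix[:3]` → msg = 'RES'
`result = len(msg) + len(prefix)` → result = 9
So prefix = 'RESULT'

Answer: 'RESULT'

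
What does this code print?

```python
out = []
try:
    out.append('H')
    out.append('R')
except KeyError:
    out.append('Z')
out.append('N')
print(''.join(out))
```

Execution trace: 'H' (try body) → 'R' (try body, no exception) → 'N' (after the try/except). Output: HRN

Answer: HRN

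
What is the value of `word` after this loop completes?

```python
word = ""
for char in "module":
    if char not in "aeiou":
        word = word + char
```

Remove vowels from 'module'
`word` takes the values: "" → "m" → "md" → "mdl"

Answer: "mdl"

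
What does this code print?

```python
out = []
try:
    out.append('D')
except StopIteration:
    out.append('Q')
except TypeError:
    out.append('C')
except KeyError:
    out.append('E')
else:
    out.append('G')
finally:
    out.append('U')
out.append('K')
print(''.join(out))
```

Execution trace: 'D' (try body, no exception) → 'G' (else) → 'U' (finally) → 'K' (after the try/except). Output: DGUK

Answer: DGUK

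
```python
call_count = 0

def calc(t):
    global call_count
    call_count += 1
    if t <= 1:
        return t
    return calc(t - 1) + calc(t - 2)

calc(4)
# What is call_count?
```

Calls(t) = 1 + Calls(t-1) + Calls(t-2); Calls(0)=Calls(1)=1. For t=4 this gives 9.

Answer: 9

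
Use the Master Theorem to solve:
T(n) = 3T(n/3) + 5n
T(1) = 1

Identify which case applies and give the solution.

a=3, b=3, f(n)=5n. log_3(3) = 1. Since c=1 = 1, Case 2 applies: T(n) = Θ(n^log_b(a) · log n) = O(n log n).

Answer: O(n log n) - Case 2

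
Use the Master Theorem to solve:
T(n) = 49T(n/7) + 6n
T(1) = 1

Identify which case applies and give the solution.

a=49, b=7, f(n)=6n. log_7(49) = 2. Since c=1 < 2, Case 1 applies: T(n) = Θ(n^log_b(a)) = O(n^2).

Answer: O(n^2) - Case 1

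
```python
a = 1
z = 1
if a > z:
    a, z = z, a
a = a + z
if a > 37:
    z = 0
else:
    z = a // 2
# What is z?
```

Trace:
`a = 1` → a = 1
`z = 1` → z = 1
`if a > z: ...` → a > z is False → no variable changes
`a = a + z` → a = 2
`if a > 37: ...` → a > 37 is False, take else branch → no variable changes
So z = 1

Answer: 1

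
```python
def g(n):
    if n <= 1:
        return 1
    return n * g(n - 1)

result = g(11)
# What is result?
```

g(11) = 11 * 10 * 9 * 8 * 7 * 6 * 5 * 4 * 3 * 2 * 1 = 39916800

Answer: 39916800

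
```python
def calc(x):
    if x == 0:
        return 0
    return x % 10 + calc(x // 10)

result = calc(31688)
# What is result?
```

Sum of digits of 31688: 8 + 8 + 6 + 1 + 3 = 26

Answer: 26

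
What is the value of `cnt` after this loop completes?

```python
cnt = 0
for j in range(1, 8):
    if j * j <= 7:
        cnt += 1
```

Count numbers where j² ≤ 7
`cnt` takes the values: 0 → 1 → 2

Answer: 2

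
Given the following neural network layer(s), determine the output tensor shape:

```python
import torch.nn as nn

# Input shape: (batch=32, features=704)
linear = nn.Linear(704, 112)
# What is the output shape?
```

Input: (32, 704) -> Output: (32, 112)

Answer: (32, 112)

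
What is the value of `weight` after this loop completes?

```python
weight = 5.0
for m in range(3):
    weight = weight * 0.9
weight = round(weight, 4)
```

Exponential decay: 5.0 * 0.9^3
`weight` takes the values: 5.0 → 4.5 → 4.05 → 3.645

Answer: 3.645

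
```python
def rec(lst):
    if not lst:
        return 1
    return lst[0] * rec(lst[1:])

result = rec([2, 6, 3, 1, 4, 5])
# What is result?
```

Product over [2, 6, 3, 1, 4, 5] = 2 * 6 * 3 * 1 * 4 * 5 = 720

Answer: 720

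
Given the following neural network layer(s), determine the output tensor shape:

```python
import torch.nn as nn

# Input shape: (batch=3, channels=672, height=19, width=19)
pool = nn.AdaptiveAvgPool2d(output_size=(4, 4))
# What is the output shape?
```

Input: (3, 672, 19, 19) -> Output: (3, 672, 4, 4)

Answer: (3, 672, 4, 4)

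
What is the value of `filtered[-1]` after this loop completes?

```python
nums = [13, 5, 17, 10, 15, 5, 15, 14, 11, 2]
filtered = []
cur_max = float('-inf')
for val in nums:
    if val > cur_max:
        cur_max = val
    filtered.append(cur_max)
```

Running max ends at 17
`filtered` takes the values: [] → [13] → [13, 13] → [13, 13, 17] → [13, 13, 17, 17] → [13, 13, 17, 17, 17] → [13, 13, 17, 17, 17, 17] → [13, 13, 17, 17, 17, 17, 17] → [13, 13, 17, 17, 17, 17, 17, 17] → [13, 13, 17, 17, 17, 17, 17, 17, 17] → [13, 13, 17, 17, 17, 17, 17, 17, 17, 17]
So `filtered[-1]` = 17

Answer: 17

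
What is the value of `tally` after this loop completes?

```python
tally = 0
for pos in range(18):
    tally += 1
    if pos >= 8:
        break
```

Loop breaks when pos reaches 8, tally is 9
`tally` takes the values: 0 → 1 → 2 → 3 → 4 → 5 → 6 → 7 → 8 → 9

Answer: 9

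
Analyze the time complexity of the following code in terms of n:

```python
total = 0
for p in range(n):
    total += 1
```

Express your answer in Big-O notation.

Each loop level contributes: n. Multiplying the contributions gives O(n).

Answer: O(n)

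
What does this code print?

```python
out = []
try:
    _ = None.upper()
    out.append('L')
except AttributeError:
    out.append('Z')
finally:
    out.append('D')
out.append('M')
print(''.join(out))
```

Execution trace: 'Z' (except AttributeError) → 'D' (finally) → 'M' (after the try/except). Output: ZDM

Answer: ZDM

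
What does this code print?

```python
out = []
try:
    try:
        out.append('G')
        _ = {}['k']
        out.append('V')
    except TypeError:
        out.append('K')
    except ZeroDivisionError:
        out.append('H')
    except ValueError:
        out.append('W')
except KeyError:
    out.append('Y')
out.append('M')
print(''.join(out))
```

Execution trace: 'G' (try body) → 'Y' (outer except KeyError) → 'M' (after the try/except). Output: GYM

Answer: GYM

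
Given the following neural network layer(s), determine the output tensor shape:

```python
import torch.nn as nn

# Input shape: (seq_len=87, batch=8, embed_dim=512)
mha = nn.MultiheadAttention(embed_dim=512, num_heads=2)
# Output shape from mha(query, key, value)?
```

Input: (87, 8, 512) -> Output: (87, 8, 512)

Answer: (87, 8, 512)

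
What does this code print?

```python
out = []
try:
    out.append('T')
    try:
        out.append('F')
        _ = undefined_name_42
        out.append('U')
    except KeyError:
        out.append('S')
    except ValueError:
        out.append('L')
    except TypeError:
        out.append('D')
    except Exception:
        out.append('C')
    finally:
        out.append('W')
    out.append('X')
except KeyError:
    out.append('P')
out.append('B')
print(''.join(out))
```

Execution trace: 'T' (try body) → 'F' (inner try body) → 'C' (inner except Exception) → 'W' (inner finally) → 'X' (try body, no exception) → 'B' (after the try/except). Output: TFCWXB

Answer: TFCWXB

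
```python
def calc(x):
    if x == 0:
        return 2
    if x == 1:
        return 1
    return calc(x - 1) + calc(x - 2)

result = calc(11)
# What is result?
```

Build up from base cases: calc(0)=2, calc(1)=1, calc(2)=3, calc(3)=4, calc(4)=7, calc(5)=11, calc(6)=18, ..., calc(11)=199

Answer: 199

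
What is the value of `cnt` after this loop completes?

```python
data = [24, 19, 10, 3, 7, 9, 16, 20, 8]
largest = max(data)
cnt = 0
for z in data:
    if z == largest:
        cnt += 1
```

Count of max value 24 in [24, 19, 10, 3, 7, 9, 16, 20, 8]
`cnt` takes the values: 0 → 1

Answer: 1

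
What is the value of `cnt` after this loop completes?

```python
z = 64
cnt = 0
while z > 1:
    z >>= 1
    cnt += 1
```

Count right shifts until 1
`cnt` takes the values: 0 → 1 → 2 → 3 → 4 → 5 → 6

Answer: 6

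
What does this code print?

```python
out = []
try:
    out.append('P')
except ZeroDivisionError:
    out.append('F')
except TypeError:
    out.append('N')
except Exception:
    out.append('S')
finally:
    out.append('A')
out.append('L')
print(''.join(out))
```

Execution trace: 'P' (try body, no exception) → 'A' (finally) → 'L' (after the try/except). Output: PAL

Answer: PAL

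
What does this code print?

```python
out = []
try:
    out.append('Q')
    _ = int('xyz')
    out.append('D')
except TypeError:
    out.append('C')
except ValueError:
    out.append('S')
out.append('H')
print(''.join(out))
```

Execution trace: 'Q' (try body) → 'S' (except ValueError) → 'H' (after the try/except). Output: QSH

Answer: QSH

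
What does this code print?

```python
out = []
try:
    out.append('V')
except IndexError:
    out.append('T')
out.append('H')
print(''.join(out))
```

Execution trace: 'V' (try body, no exception) → 'H' (after the try/except). Output: VH

Answer: VH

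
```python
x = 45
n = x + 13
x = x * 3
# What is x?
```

Trace:
`x = 45` → x = 45
`n = x + 13` → n = 58
`x = x * 3` → x = 135
So x = 135

Answer: 135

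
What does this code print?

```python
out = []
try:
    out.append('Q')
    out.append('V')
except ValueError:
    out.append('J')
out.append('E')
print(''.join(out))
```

Execution trace: 'Q' (try body) → 'V' (try body, no exception) → 'E' (after the try/except). Output: QVE

Answer: QVE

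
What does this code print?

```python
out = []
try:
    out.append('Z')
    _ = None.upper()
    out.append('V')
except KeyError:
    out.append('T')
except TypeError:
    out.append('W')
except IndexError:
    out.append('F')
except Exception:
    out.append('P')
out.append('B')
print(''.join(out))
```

Execution trace: 'Z' (try body) → 'P' (except Exception) → 'B' (after the try/except). Output: ZPB

Answer: ZPB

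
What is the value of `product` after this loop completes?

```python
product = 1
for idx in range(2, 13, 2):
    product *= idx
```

Product of even numbers 2 to 12
`product` takes the values: 1 → 2 → 8 → 48 → 384 → 3840 → 46080

Answer: 46080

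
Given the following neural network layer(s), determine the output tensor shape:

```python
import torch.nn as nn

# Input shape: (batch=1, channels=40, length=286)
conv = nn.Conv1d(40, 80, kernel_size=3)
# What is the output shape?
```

Input: (1, 40, 286) -> Output: (1, 80, 284)

Answer: (1, 80, 284)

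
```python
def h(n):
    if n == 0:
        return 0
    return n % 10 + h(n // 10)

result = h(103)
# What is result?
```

Sum of digits of 103: 3 + 0 + 1 = 4

Answer: 4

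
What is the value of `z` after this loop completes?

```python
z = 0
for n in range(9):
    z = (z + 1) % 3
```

Increment mod 3, 9 times = 0
`z` takes the values: 0 → 1 → 2 → 0 → 1 → 2 → 0 → 1 → 2 → 0

Answer: 0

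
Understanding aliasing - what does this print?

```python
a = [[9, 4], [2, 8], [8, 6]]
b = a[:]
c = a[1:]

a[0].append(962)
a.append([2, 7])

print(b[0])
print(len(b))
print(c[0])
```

Key concept: slice with nested mutation.
Step by step:
`a = [[9, 4], [2, 8], [8, 6]]` → a = [[9, 4], [2, 8], [8, 6]]
`b = a[:]` → b = [[9, 4], [2, 8], [8, 6]]
`c = a[1:]` → c = [[2, 8], [8, 6]]
`a[0].append(962)` → a = [[9, 4, 962], [2, 8], [8, 6]]; b = [[9, 4, 962], [2, 8], [8, 6]]
`a.append([2, 7])` → a = [[9, 4, 962], [2, 8], [8, 6], [2, 7]]
`print(b[0])` → prints [9, 4, 962]
`print(len(b))` → prints 3
`print(c[0])` → prints [2, 8]

Answer:
[9, 4, 962]
3
[2, 8]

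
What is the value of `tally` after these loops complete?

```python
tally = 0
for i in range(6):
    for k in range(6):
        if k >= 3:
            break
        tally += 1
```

Inner breaks at 3, outer runs 6 times
`tally` takes the values: 0 → 1 → 2 → 3 → 4 → 5 → 6 → 7 → 8 → 9 → 10 → 11 → 12 → 13 → 14 → 15 → 16 → 17 → 18

Answer: 18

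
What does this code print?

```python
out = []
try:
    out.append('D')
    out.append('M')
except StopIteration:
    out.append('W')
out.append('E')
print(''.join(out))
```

Execution trace: 'D' (try body) → 'M' (try body, no exception) → 'E' (after the try/except). Output: DME

Answer: DME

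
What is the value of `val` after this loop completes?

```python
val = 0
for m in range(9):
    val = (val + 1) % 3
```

Increment mod 3, 9 times = 0
`val` takes the values: 0 → 1 → 2 → 0 → 1 → 2 → 0 → 1 → 2 → 0

Answer: 0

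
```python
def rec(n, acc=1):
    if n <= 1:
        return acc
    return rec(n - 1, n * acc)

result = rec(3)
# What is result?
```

Accumulator trace (n, acc): (3, 1) -> (2, 3) -> (1, 6) -> return 6

Answer: 6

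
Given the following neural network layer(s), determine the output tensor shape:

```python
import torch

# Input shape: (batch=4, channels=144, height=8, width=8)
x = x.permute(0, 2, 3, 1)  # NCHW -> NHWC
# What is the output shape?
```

Input: (4, 144, 8, 8) -> Output: (4, 8, 8, 144)

Answer: (4, 8, 8, 144)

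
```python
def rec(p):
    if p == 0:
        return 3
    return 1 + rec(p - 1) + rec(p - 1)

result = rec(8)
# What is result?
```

rec(p) = 1 + 2·rec(p-1), rec(0)=3. Closed form: (3+1)·2^8 - 1 = 1023.

Answer: 1023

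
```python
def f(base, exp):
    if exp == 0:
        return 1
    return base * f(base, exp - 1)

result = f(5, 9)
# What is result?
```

f(5, 9) = 5 * 5 * 5 * 5 * 5 * 5 * 5 * 5 * 5 = 1953125

Answer: 1953125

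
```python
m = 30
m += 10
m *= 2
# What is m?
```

Trace:
`m = 30` → m = 30
`m += 10` → m = 40
`m *= 2` → m = 80
So m = 80

Answer: 80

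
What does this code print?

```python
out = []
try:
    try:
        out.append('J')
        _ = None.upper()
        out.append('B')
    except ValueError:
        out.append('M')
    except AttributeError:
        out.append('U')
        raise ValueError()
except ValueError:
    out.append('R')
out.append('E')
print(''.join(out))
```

Execution trace: 'J' (inner try body) → 'U' (inner except AttributeError) → 'R' (outer except ValueError) → 'E' (after the try/except). Output: JURE

Answer: JURE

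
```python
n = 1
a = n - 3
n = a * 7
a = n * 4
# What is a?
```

Trace:
`n = 1` → n = 1
`a = n - 3` → a = -2
`n = a * 7` → n = -14
`a = n * 4` → a = -56
So a = -56

Answer: -56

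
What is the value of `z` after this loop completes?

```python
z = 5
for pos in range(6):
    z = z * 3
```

Multiply by 3, 6 times: 5 * 3^6 = 3645
`z` takes the values: 5 → 15 → 45 → 135 → 405 → 1215 → 3645

Answer: 3645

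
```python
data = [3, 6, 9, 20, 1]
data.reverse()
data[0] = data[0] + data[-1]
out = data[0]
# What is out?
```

Trace:
`data = [3, 6, 9, 20, 1]` → data = [3, 6, 9, 20, 1]
`data.reverse()` → data = [1, 20, 9, 6, 3]
`data[0] = data[0] + data[-1]` → data = [4, 20, 9, 6, 3]
`out = data[0]` → out = 4
So out = 4

Answer: 4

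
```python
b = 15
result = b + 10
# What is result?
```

Trace:
`b = 15` → b = 15
`result = b + 10` → result = 25
So result = 25

Answer: 25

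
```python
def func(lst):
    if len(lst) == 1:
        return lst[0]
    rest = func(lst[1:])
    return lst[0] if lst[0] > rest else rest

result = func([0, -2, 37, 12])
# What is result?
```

Recursive max over [0, -2, 37, 12] = 37

Answer: 37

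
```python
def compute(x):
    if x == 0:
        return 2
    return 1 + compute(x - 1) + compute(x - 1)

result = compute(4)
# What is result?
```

compute(x) = 1 + 2·compute(x-1), compute(0)=2. Closed form: (2+1)·2^4 - 1 = 47.

Answer: 47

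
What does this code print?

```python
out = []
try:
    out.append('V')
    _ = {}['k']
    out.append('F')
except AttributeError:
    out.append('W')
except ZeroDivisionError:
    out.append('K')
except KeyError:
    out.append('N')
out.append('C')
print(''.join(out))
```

Execution trace: 'V' (try body) → 'N' (except KeyError) → 'C' (after the try/except). Output: VNC

Answer: VNC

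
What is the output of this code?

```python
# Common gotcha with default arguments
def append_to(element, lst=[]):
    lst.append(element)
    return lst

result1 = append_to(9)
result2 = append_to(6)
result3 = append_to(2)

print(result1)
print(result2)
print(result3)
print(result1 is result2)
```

Key concept: mutable default argument gotcha.
Step by step:
`result1 = append_to(9)` → result1 = [9]
`result2 = append_to(6)` → result1 = [9, 6] (same object as result2); result2 = [9, 6] (same object as result1)
`result3 = append_to(2)` → result1 = [9, 6, 2] (same object as result2, result3); result2 = [9, 6, 2] (same object as result1, result3); result3 = [9, 6, 2] (same object as result1, result2)
`print(result1)` → prints [9, 6, 2]
`print(result2)` → prints [9, 6, 2]
`print(result3)` → prints [9, 6, 2]
`print(result1 is result2)` → prints True

Answer:
[9, 6, 2]
[9, 6, 2]
[9, 6, 2]
True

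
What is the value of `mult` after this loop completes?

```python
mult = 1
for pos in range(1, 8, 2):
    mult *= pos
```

Product of 1, 3, 5, ... up to 7
`mult` takes the values: 1 → 3 → 15 → 105

Answer: 105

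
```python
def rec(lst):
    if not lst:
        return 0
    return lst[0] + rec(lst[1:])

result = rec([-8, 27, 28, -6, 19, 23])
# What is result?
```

(-8) + 27 + 28 + (-6) + 19 + 23 + 0 = 83

Answer: 83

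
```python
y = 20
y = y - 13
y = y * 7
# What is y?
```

Trace:
`y = 20` → y = 20
`y = y - 13` → y = 7
`y = y * 7` → y = 49
So y = 49

Answer: 49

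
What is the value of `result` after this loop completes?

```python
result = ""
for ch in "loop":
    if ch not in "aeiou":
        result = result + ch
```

Remove vowels from 'loop'
`result` takes the values: "" → "l" → "lp"

Answer: "lp"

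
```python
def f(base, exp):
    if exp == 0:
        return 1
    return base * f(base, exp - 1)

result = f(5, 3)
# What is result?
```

f(5, 3) = 5 * 5 * 5 = 125

Answer: 125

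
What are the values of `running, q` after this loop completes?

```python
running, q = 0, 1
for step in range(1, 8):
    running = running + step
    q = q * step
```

Sum and factorial of 1 to 7
`running, q` takes the values: (0, 1) → (1, 1) → (3, 1) → (3, 2) → (6, 2) → (6, 6) → (10, 6) → (10, 24) → (15, 24) → (15, 120) → (21, 120) → (21, 720) → (28, 720) → (28, 5040)

Answer: 28, 5040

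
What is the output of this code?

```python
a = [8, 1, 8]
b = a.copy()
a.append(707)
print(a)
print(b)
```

Key concept: list.copy() creates independent copy.
Step by step:
`a = [8, 1, 8]` → a = [8, 1, 8]
`b = a.copy()` → b = [8, 1, 8]
`a.append(707)` → a = [8, 1, 8, 707]
`print(a)` → prints [8, 1, 8, 707]
`print(b)` → prints [8, 1, 8]

Answer:
[8, 1, 8, 707]
[8, 1, 8]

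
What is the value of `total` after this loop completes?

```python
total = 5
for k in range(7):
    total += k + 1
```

Start at 5, add 1 to 7 = 33
`total` takes the values: 5 → 6 → 8 → 11 → 15 → 20 → 26 → 33

Answer: 33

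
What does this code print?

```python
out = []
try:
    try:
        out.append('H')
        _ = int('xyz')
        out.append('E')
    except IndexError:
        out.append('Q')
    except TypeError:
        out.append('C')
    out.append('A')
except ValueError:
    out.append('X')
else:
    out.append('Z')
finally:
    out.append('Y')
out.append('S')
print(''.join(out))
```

Execution trace: 'H' (inner try body) → 'X' (except ValueError) → 'Y' (finally) → 'S' (after the try/except). Output: HXYS

Answer: HXYS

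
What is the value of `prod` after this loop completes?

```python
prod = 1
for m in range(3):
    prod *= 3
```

3^3 = 27
`prod` takes the values: 1 → 3 → 9 → 27

Answer: 27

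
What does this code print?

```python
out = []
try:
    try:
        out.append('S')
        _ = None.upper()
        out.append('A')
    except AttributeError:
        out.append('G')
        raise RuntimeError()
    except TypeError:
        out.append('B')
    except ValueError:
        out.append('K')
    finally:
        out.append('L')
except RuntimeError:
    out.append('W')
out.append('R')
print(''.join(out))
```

Execution trace: 'S' (inner try body) → 'G' (inner except AttributeError) → 'L' (inner finally) → 'W' (outer except RuntimeError) → 'R' (after the try/except). Output: SGLWR

Answer: SGLWR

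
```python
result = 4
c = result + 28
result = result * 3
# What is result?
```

Trace:
`result = 4` → result = 4
`c = result + 28` → c = 32
`result = result * 3` → result = 12
So result = 12

Answer: 12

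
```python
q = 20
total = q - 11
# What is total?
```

Trace:
`q = 20` → q = 20
`total = q - 11` → total = 9
So total = 9

Answer: 9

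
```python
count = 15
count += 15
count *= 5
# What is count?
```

Trace:
`count = 15` → count = 15
`count += 15` → count = 30
`count *= 5` → count = 150
So count = 150

Answer: 150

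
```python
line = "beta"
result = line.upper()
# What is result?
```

Trace:
`line = "beta"` → line = 'beta'
`result = line.upper()` → result = 'BETA'
So result = 'BETA'

Answer: 'BETA'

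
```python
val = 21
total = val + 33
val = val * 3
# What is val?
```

Trace:
`val = 21` → val = 21
`total = val + 33` → total = 54
`val = val * 3` → val = 63
So val = 63

Answer: 63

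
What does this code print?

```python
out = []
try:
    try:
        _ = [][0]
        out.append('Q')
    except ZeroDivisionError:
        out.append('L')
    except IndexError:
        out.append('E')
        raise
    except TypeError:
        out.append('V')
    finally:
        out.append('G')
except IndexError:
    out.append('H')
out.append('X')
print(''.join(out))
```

Execution trace: 'E' (inner except IndexError) → 'G' (inner finally) → 'H' (outer except IndexError) → 'X' (after the try/except). Output: EGHX

Answer: EGHX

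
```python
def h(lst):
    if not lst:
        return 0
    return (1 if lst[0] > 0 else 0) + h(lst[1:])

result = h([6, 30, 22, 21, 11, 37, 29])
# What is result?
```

Count of positive elements in [6, 30, 22, 21, 11, 37, 29] = 7

Answer: 7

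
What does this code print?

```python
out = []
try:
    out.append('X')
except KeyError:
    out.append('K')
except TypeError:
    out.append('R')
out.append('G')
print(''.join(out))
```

Execution trace: 'X' (try body, no exception) → 'G' (after the try/except). Output: XG

Answer: XG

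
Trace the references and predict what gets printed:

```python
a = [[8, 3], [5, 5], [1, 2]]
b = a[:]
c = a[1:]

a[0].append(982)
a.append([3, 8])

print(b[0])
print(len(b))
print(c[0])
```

Key concept: slice with nested mutation.
Step by step:
`a = [[8, 3], [5, 5], [1, 2]]` → a = [[8, 3], [5, 5], [1, 2]]
`b = a[:]` → b = [[8, 3], [5, 5], [1, 2]]
`c = a[1:]` → c = [[5, 5], [1, 2]]
`a[0].append(982)` → a = [[8, 3, 982], [5, 5], [1, 2]]; b = [[8, 3, 982], [5, 5], [1, 2]]
`a.append([3, 8])` → a = [[8, 3, 982], [5, 5], [1, 2], [3, 8]]
`print(b[0])` → prints [8, 3, 982]
`print(len(b))` → prints 3
`print(c[0])` → prints [5, 5]

Answer:
[8, 3, 982]
3
[5, 5]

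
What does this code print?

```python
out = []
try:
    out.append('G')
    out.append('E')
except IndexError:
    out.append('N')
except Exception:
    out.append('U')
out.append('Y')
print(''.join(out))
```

Execution trace: 'G' (try body) → 'E' (try body, no exception) → 'Y' (after the try/except). Output: GEY

Answer: GEY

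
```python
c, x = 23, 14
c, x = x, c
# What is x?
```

Trace:
`c, x = 23, 14` → c = 23; x = 14
`c, x = x, c` → c = 14; x = 23
So x = 23

Answer: 23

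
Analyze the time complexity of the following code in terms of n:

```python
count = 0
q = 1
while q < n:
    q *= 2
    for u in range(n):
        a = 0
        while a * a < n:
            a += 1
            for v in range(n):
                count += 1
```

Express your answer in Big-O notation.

Each loop level contributes: log n × n × √n × n. Multiplying the contributions gives O(n^2√n log n).

Answer: O(n^2√n log n)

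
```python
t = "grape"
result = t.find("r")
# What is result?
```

Trace:
`t = "grape"` → t = 'grape'
`result = t.find("r")` → result = 1
So result = 1

Answer: 1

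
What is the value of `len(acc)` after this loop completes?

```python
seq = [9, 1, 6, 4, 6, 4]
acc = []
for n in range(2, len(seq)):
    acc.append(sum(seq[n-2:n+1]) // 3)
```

Number of 3-element averages
`acc` takes the values: [] → [5] → [5, 3] → [5, 3, 5] → [5, 3, 5, 4]
So `len(acc)` = 4

Answer: 4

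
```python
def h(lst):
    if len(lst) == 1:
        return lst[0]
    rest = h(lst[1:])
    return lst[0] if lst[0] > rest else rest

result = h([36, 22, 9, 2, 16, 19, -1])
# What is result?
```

Recursive max over [36, 22, 9, 2, 16, 19, -1] = 36

Answer: 36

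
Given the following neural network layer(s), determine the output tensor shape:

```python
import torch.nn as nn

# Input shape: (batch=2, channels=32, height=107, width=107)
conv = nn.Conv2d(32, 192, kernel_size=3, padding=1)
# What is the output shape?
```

Input: (2, 32, 107, 107) -> Output: (2, 192, 107, 107)

Answer: (2, 192, 107, 107)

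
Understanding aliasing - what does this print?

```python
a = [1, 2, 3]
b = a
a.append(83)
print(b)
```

Key concept: basic list aliasing.
Step by step:
`a = [1, 2, 3]` → a = [1, 2, 3]
`b = a` → b = [1, 2, 3] (same object as a)
`a.append(83)` → a = [1, 2, 3, 83] (same object as b); b = [1, 2, 3, 83] (same object as a)
`print(b)` → prints [1, 2, 3, 83]

Answer: [1, 2, 3, 83]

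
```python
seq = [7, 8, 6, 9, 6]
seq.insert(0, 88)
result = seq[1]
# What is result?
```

Trace:
`seq = [7, 8, 6, 9, 6]` → seq = [7, 8, 6, 9, 6]
`seq.insert(0, 88)` → seq = [88, 7, 8, 6, 9, 6]
`result = seq[1]` → result = 7
So result = 7

Answer: 7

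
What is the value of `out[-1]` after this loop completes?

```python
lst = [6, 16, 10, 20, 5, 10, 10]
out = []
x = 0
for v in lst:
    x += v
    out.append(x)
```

Cumulative sum ends at 77
`out` takes the values: [] → [6] → [6, 22] → [6, 22, 32] → [6, 22, 32, 52] → [6, 22, 32, 52, 57] → [6, 22, 32, 52, 57, 67] → [6, 22, 32, 52, 57, 67, 77]
So `out[-1]` = 77

Answer: 77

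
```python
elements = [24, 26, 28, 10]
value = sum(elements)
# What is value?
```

Trace:
`elements = [24, 26, 28, 10]` → elements = [24, 26, 28, 10]
`value = sum(elements)` → value = 88
So value = 88

Answer: 88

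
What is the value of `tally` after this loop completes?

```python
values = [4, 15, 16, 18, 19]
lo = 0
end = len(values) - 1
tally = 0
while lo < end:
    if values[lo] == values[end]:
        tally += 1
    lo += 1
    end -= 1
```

Count matching pairs from ends
`tally` takes the values: 0

Answer: 0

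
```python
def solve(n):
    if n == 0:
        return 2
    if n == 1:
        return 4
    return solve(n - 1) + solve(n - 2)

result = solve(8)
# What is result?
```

Build up from base cases: solve(0)=2, solve(1)=4, solve(2)=6, solve(3)=10, solve(4)=16, solve(5)=26, solve(6)=42, ..., solve(8)=110

Answer: 110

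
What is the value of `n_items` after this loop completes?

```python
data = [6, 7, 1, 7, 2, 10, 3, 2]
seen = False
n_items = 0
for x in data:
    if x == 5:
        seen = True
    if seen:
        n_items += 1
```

Count elements after first 5 in [6, 7, 1, 7, 2, 10, 3, 2]
`n_items` takes the values: 0

Answer: 0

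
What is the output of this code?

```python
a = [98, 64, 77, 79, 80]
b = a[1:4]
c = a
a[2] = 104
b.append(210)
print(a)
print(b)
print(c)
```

Key concept: slice vs alias.
Step by step:
`a = [98, 64, 77, 79, 80]` → a = [98, 64, 77, 79, 80]
`b = a[1:4]` → b = [64, 77, 79]
`c = a` → c = [98, 64, 77, 79, 80] (same object as a)
`a[2] = 104` → a = [98, 64, 104, 79, 80] (same object as c); c = [98, 64, 104, 79, 80] (same object as a)
`b.append(210)` → b = [64, 77, 79, 210]
`print(a)` → prints [98, 64, 104, 79, 80]
`print(b)` → prints [64, 77, 79, 210]
`print(c)` → prints [98, 64, 104, 79, 80]

Answer:
[98, 64, 104, 79, 80]
[64, 77, 79, 210]
[98, 64, 104, 79, 80]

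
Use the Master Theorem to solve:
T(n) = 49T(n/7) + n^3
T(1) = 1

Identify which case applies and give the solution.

a=49, b=7, f(n)=n^3. log_7(49) = 2. Since c=3 > 2 and the regularity condition holds (49(n/7)^3 = (49/7^3)n^3 with 49/7^3 < 1), Case 3 applies: T(n) = Θ(f(n)) = O(n^3).

Answer: O(n^3) - Case 3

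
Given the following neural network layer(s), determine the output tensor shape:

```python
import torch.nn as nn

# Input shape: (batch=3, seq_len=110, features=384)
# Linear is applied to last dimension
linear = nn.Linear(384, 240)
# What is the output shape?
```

Input: (3, 110, 384) -> Output: (3, 110, 240)

Answer: (3, 110, 240)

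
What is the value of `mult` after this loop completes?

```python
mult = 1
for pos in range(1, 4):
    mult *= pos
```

3! = 6
`mult` takes the values: 1 → 2 → 6

Answer: 6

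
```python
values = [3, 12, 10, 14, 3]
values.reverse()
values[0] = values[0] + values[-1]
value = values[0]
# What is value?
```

Trace:
`values = [3, 12, 10, 14, 3]` → values = [3, 12, 10, 14, 3]
`values.reverse()` → values = [3, 14, 10, 12, 3]
`values[0] = values[0] + values[-1]` → values = [6, 14, 10, 12, 3]
`value = values[0]` → value = 6
So value = 6

Answer: 6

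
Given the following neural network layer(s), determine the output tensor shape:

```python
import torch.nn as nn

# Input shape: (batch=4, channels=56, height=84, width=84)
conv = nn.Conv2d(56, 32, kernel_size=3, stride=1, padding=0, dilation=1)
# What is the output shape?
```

Input: (4, 56, 84, 84) -> Output: (4, 32, 82, 82)

Answer: (4, 32, 82, 82)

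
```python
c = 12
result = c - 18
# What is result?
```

Trace:
`c = 12` → c = 12
`result = c - 18` → result = -6
So result = -6

Answer: -6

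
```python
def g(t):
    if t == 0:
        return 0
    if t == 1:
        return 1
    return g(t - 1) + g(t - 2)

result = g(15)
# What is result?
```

Build up from base cases: g(0)=0, g(1)=1, g(2)=1, g(3)=2, g(4)=3, g(5)=5, g(6)=8, ..., g(15)=610

Answer: 610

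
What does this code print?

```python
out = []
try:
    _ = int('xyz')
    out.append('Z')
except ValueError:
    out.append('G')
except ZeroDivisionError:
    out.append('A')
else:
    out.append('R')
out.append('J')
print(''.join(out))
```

Execution trace: 'G' (except ValueError) → 'J' (after the try/except). Output: GJ

Answer: GJ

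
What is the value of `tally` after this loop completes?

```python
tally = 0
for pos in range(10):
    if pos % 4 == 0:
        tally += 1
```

Count numbers divisible by 4 in range(10)
`tally` takes the values: 0 → 1 → 2 → 3

Answer: 3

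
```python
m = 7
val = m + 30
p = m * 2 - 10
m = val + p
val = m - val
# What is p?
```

Trace:
`m = 7` → m = 7
`val = m + 30` → val = 37
`p = m * 2 - 10` → p = 4
`m = val + p` → m = 41
`val = m - val` → val = 4
So p = 4

Answer: 4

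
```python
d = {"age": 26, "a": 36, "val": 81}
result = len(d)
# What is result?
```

Trace:
`d = {"age": 26, "a": 36, "val": 81}` → d = {'age': 26, 'a': 36, 'val': 81}
`result = len(d)` → result = 3
So result = 3

Answer: 3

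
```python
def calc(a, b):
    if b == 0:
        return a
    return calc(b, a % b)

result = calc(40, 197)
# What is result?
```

calc(40, 197) -> calc(197, 40) -> calc(40, 37) -> calc(37, 3) -> calc(3, 1) -> calc(1, 0) -> 1

Answer: 1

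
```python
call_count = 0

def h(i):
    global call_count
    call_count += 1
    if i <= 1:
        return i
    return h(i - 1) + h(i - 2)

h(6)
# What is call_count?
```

Calls(i) = 1 + Calls(i-1) + Calls(i-2); Calls(0)=Calls(1)=1. For i=6 this gives 25.

Answer: 25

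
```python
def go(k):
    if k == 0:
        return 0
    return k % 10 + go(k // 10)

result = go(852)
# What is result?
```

Sum of digits of 852: 2 + 5 + 8 = 15

Answer: 15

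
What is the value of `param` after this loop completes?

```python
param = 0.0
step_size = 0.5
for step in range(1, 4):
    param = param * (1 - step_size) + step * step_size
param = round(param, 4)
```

Moving average with lr=0.5
`param` takes the values: 0.0 → 0.5 → 1.25 → 2.125

Answer: 2.125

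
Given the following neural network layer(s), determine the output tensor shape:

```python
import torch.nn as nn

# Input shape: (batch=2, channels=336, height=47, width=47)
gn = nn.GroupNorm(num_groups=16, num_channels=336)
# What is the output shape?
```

Input: (2, 336, 47, 47) -> Output: (2, 336, 47, 47)

Answer: (2, 336, 47, 47)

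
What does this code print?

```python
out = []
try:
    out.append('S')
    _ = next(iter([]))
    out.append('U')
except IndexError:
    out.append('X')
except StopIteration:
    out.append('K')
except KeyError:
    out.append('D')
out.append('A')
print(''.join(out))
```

Execution trace: 'S' (try body) → 'K' (except StopIteration) → 'A' (after the try/except). Output: SKA

Answer: SKA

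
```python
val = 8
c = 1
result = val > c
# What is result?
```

Trace:
`val = 8` → val = 8
`c = 1` → c = 1
`result = val > c` → result = True
So result = True

Answer: True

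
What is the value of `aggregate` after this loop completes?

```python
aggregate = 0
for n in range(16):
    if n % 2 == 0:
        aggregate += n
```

Sum of even numbers 0 to 15
`aggregate` takes the values: 0 → 2 → 6 → 12 → 20 → 30 → 42 → 56

Answer: 56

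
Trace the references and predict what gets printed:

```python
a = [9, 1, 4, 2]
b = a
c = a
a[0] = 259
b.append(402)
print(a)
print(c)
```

Key concept: multiple aliases.
Step by step:
`a = [9, 1, 4, 2]` → a = [9, 1, 4, 2]
`b = a` → b = [9, 1, 4, 2] (same object as a)
`c = a` → c = [9, 1, 4, 2] (same object as a, b)
`a[0] = 259` → a = [259, 1, 4, 2] (same object as b, c); b = [259, 1, 4, 2] (same object as a, c); c = [259, 1, 4, 2] (same object as a, b)
`b.append(402)` → a = [259, 1, 4, 2, 402] (same object as b, c); b = [259, 1, 4, 2, 402] (same object as a, c); c = [259, 1, 4, 2, 402] (same object as a, b)
`print(a)` → prints [259, 1, 4, 2, 402]
`print(c)` → prints [259, 1, 4, 2, 402]

Answer:
[259, 1, 4, 2, 402]
[259, 1, 4, 2, 402]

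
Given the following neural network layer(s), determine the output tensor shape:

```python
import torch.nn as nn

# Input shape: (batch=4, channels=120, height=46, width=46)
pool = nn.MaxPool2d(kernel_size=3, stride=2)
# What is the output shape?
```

Input: (4, 120, 46, 46) -> Output: (4, 120, 22, 22)

Answer: (4, 120, 22, 22)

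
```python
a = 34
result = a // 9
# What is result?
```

Trace:
`a = 34` → a = 34
`result = a // 9` → result = 3
So result = 3

Answer: 3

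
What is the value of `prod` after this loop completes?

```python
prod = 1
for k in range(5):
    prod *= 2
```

2^5 = 32
`prod` takes the values: 1 → 2 → 4 → 8 → 16 → 32

Answer: 32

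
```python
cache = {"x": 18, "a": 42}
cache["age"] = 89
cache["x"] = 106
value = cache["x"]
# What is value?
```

Trace:
`cache = {"x": 18, "a": 42}` → cache = {'x': 18, 'a': 42}
`cache["age"] = 89` → cache = {'x': 18, 'a': 42, 'age': 89}
`cache["x"] = 106` → cache = {'x': 106, 'a': 42, 'age': 89}
`value = cache["x"]` → value = 106
So value = 106

Answer: 106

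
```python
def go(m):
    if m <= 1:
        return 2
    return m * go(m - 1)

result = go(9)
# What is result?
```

go(9) = 9 * 8 * 7 * 6 * 5 * 4 * 3 * 2 * 2 = 725760

Answer: 725760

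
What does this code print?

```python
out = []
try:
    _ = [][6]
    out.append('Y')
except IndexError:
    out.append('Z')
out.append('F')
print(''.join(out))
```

Execution trace: 'Z' (except IndexError) → 'F' (after the try/except). Output: ZF

Answer: ZF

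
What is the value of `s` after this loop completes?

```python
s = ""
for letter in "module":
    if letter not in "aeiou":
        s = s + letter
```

Remove vowels from 'module'
`s` takes the values: "" → "m" → "md" → "mdl"

Answer: "mdl"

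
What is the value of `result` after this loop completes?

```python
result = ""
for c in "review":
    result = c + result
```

Reverse 'review'
`result` takes the values: "" → "r" → "er" → "ver" → "iver" → "eiver" → "weiver"

Answer: "weiver"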